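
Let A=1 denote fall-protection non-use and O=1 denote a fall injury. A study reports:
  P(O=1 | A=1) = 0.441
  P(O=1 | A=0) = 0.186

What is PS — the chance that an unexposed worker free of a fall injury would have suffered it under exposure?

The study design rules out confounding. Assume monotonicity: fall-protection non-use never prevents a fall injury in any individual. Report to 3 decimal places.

Let p₁ = 0.441, p₀ = 0.186.
Under exogeneity and monotonicity, PS = (p₁ − p₀) / (1 − p₀).
PS = (0.441 − 0.186) / (1 − 0.186) = 0.255 / 0.814 ≈ 0.3133

PS ≈ 0.313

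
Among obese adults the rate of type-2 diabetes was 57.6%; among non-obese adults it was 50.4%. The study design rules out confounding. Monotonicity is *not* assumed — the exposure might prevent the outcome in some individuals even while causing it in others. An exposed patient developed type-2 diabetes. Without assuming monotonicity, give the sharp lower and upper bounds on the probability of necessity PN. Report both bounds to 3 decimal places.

0.125 ≤ PN ≤ 0.861

p₁ = 0.576, p₀ = 0.504.
Under exogeneity alone the bounds on PN are max{0,(p₁−p₀)/p₁} ≤ PN ≤ min{1,(1−p₀)/p₁}.
  lower = (p₁ − p₀)/p₁ = 0.072 / 0.576 ≈ 0.1250
  upper = min{1, (1 − p₀)/p₁} = 0.496 / 0.576 ≈ 0.8611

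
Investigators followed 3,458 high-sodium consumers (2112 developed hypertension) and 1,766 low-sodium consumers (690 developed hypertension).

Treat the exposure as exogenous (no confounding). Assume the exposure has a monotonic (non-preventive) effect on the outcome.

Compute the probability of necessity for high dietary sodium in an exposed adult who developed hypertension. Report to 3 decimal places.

PN ≈ 0.360

p₁ = P(outcome | exposed) = 2112/3458 = 0.61076
p₀ = P(outcome | unexposed) = 690/1766 = 0.39071
Under exogeneity and monotonicity, PN = (p₁ − p₀) / p₁.
PN = (0.61076 − 0.39071) / 0.61076 = 0.22004 / 0.61076 ≈ 0.3603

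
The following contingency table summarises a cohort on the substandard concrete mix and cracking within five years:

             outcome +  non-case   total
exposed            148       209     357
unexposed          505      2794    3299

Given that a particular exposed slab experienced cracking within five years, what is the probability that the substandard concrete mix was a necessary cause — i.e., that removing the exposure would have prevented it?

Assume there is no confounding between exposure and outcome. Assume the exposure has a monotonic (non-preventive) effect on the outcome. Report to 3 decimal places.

PN ≈ 0.631

p₁ = P(outcome | exposed) = 148/357 = 0.41457
p₀ = P(outcome | unexposed) = 505/3299 = 0.15308
Under exogeneity and monotonicity, PN = (p₁ − p₀)/p₁.
PN = (0.41457 − 0.15308) / 0.41457 ≈ 0.6308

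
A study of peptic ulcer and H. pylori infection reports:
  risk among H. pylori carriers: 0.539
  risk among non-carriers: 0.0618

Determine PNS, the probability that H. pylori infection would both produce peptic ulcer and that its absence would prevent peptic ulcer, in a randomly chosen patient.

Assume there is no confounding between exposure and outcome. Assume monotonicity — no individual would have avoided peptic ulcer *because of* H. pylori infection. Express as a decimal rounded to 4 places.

Let p₁ = 0.539, p₀ = 0.0618.
Under exogeneity and monotonicity, PNS = p₁ − p₀.
PNS = 0.539 − 0.0618 = 0.4772

PNS ≈ 0.4772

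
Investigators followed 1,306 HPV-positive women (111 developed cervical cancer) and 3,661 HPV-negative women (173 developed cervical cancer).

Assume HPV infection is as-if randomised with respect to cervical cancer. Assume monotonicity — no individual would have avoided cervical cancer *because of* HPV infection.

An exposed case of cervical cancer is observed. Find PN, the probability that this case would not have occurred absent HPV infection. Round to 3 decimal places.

p₁ = P(outcome | exposed) = 111/1306 = 0.084992
p₀ = P(outcome | unexposed) = 173/3661 = 0.047255
Under exogeneity and monotonicity, PN = (p₁ − p₀) / p₁.
PN = (0.084992 − 0.047255) / 0.084992 = 0.037737 / 0.084992 ≈ 0.4440

PN ≈ 0.444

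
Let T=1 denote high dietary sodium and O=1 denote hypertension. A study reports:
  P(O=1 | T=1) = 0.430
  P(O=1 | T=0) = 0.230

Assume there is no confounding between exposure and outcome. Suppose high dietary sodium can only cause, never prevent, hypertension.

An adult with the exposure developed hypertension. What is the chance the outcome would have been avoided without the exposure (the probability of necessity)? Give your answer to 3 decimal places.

Let p₁ = 0.43, p₀ = 0.23.
Under exogeneity and monotonicity, PN = (p₁ − p₀) / p₁.
PN = (0.43 − 0.23) / 0.43 = 0.2 / 0.43 ≈ 0.4651

PN ≈ 0.465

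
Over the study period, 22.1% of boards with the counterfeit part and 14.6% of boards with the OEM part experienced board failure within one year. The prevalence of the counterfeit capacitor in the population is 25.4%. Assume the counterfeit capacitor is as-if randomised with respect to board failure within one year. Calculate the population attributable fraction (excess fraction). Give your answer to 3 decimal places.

PAF ≈ 0.115

p₁ = 0.221, p₀ = 0.146.
Overall risk P(Y=1) = π·p₁ + (1−π)·p₀ = 0.254×0.221 + 0.746×0.146 = 0.16505.
Under exogeneity, PAF = [P(Y=1) − p₀] / P(Y=1).
PAF = (0.16505 − 0.146) / 0.16505 ≈ 0.1154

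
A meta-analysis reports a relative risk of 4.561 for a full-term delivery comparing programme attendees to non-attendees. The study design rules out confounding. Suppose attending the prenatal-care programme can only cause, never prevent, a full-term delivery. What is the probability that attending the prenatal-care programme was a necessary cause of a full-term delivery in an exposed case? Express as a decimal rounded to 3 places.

Under exogeneity and monotonicity, PN = (RR − 1) / RR = 1 − 1/RR.
PN = (4.561 − 1) / 4.561 = 3.561 / 4.561 ≈ 0.7807

PN ≈ 0.781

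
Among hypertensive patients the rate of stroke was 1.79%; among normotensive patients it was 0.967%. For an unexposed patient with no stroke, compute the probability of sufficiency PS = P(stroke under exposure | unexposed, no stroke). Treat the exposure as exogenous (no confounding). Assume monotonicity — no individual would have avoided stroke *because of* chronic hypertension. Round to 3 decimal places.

p₁ = 0.0179, p₀ = 0.00967.
Under exogeneity and monotonicity, PS = (p₁ − p₀) / (1 − p₀).
PS = (0.0179 − 0.00967) / (1 − 0.00967) = 0.00823 / 0.99033 ≈ 0.0083

PS ≈ 0.008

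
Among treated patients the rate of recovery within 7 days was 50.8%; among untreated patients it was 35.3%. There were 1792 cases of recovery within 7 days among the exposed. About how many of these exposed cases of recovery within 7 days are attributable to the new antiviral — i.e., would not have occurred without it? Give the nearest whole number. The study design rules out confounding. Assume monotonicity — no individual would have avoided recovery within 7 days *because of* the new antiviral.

p₁ = 0.508, p₀ = 0.353.
PN = (p₁ − p₀)/p₁ = (0.508 − 0.353) / 0.508 ≈ 0.30512.
Attributable cases ≈ PN × (exposed cases) = 0.30512 × 1792 ≈ 546.77.

about 547 cases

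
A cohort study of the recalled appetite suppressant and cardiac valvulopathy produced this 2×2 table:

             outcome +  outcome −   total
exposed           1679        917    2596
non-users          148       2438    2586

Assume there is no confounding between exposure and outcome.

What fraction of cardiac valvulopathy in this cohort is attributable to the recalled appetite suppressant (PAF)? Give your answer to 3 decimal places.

PAF ≈ 0.838

p₁ = P(outcome | exposed) = 1679/2596 = 0.64676
p₀ = P(outcome | unexposed) = 148/2586 = 0.057231
Exposure prevalence π = 2596/5182 = 0.50096; overall risk P(Y=1) = 0.35257.
Under exogeneity, PAF = [P(Y=1) − p₀]/P(Y=1).
PAF = (0.35257 − 0.057231) / 0.35257 ≈ 0.8377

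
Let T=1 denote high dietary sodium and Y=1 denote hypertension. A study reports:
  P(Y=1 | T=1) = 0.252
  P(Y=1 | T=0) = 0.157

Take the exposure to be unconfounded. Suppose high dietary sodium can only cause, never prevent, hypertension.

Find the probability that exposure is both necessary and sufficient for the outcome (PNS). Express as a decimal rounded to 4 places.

PNS ≈ 0.0950

Let p₁ = 0.252, p₀ = 0.157.
Under exogeneity and monotonicity, PNS = p₁ − p₀.
PNS = 0.252 − 0.157 = 0.095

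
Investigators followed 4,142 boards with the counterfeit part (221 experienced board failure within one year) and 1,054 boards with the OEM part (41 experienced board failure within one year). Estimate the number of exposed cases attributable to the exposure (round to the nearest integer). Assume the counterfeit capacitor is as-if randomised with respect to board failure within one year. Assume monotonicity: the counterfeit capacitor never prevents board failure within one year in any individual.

about 60 cases

p₁ = P(outcome | exposed) = 221/4142 = 0.053356
p₀ = P(outcome | unexposed) = 41/1054 = 0.038899
PN = (p₁ − p₀)/p₁ = (0.053356 − 0.038899) / 0.053356 ≈ 0.27094.
Attributable cases ≈ PN × (exposed cases) = 0.27094 × 221 ≈ 59.88.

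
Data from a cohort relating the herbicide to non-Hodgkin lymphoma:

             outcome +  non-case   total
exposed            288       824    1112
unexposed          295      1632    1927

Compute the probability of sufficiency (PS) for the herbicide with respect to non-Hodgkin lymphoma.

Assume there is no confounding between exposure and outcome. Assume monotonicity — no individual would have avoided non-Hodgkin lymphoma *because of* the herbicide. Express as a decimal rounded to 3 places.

PS ≈ 0.125

p₁ = P(outcome | exposed) = 288/1112 = 0.25899
p₀ = P(outcome | unexposed) = 295/1927 = 0.15309
Under exogeneity and monotonicity, PS = (p₁ − p₀)/(1 − p₀).
PS = (0.25899 − 0.15309) / 0.84691 ≈ 0.1250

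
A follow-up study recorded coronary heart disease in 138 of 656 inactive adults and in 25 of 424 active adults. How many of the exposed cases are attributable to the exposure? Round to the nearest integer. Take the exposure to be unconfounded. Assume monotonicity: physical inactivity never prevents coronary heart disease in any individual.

p₁ = P(outcome | exposed) = 138/656 = 0.21037
p₀ = P(outcome | unexposed) = 25/424 = 0.058962
PN = (p₁ − p₀)/p₁ = (0.21037 − 0.058962) / 0.21037 ≈ 0.71972.
Attributable cases ≈ PN × (exposed cases) = 0.71972 × 138 ≈ 99.32.

about 99 cases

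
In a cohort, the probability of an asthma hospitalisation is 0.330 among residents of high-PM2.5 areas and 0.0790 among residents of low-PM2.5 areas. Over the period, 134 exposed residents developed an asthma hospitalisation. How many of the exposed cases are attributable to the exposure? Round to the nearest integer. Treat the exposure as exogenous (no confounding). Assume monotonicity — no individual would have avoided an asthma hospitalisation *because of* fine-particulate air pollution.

Let p₁ = 0.33, p₀ = 0.079.
PN = (p₁ − p₀)/p₁ = (0.33 − 0.079) / 0.33 ≈ 0.76061.
Attributable cases ≈ PN × (exposed cases) = 0.76061 × 134 ≈ 101.92.

about 102 cases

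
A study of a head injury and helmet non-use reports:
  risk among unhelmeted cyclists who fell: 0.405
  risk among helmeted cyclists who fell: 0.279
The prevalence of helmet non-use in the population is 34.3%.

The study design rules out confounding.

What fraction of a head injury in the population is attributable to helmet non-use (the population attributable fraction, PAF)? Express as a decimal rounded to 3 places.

PAF ≈ 0.134

Let p₁ = 0.405, p₀ = 0.279.
Overall risk P(Y=1) = π·p₁ + (1−π)·p₀ = 0.343×0.405 + 0.657×0.279 = 0.32222.
Under exogeneity, PAF = [P(Y=1) − p₀] / P(Y=1).
PAF = (0.32222 − 0.279) / 0.32222 ≈ 0.1341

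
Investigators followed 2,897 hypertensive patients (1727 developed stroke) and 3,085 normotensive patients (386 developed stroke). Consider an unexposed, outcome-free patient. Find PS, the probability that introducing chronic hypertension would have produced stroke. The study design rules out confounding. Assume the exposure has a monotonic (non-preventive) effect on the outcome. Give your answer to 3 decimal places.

p₁ = P(outcome | exposed) = 1727/2897 = 0.59613
p₀ = P(outcome | unexposed) = 386/3085 = 0.12512
Under exogeneity and monotonicity, PS = (p₁ − p₀) / (1 − p₀).
PS = (0.59613 − 0.12512) / (1 − 0.12512) = 0.47101 / 0.87488 ≈ 0.5384

PS ≈ 0.538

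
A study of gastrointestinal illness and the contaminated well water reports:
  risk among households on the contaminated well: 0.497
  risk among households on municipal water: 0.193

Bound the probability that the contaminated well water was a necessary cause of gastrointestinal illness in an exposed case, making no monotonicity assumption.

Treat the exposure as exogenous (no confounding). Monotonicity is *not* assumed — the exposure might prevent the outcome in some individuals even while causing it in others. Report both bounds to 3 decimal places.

Let p₁ = 0.497, p₀ = 0.193.
Under exogeneity alone the bounds on PN are max{0,(p₁−p₀)/p₁} ≤ PN ≤ min{1,(1−p₀)/p₁}.
  lower = (p₁ − p₀)/p₁ = 0.304 / 0.497 ≈ 0.6117
  upper = min{1, (1 − p₀)/p₁} = 0.807 / 0.497 ≈ 1.6237 → capped at 1

0.612 ≤ PN ≤ 1.000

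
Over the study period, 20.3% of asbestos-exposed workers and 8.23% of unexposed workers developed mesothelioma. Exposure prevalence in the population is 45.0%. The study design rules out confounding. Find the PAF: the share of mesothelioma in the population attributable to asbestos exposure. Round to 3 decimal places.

p₁ = 0.203, p₀ = 0.0823.
Overall risk P(Y=1) = π·p₁ + (1−π)·p₀ = 0.45×0.203 + 0.55×0.0823 = 0.13662.
Under exogeneity, PAF = [P(Y=1) − p₀] / P(Y=1).
PAF = (0.13662 − 0.0823) / 0.13662 ≈ 0.3976

PAF ≈ 0.398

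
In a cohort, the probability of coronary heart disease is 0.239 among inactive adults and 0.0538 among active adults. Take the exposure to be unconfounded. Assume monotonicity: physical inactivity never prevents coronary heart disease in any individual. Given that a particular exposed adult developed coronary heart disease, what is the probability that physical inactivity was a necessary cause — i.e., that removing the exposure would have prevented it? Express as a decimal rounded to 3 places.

Let p₁ = 0.239, p₀ = 0.0538.
Under exogeneity and monotonicity, PN = (p₁ − p₀) / p₁.
PN = (0.239 − 0.0538) / 0.239 = 0.1852 / 0.239 ≈ 0.7749

PN ≈ 0.775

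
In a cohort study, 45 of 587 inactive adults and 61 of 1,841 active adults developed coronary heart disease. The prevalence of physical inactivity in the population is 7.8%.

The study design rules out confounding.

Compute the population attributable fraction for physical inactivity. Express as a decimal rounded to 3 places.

p₁ = P(outcome | exposed) = 45/587 = 0.076661
p₀ = P(outcome | unexposed) = 61/1841 = 0.033134
Overall risk P(Y=1) = π·p₁ + (1−π)·p₀ = 0.078×0.076661 + 0.922×0.033134 = 0.036529.
Under exogeneity, PAF = [P(Y=1) − p₀] / P(Y=1).
PAF = (0.036529 − 0.033134) / 0.036529 ≈ 0.0929

PAF ≈ 0.093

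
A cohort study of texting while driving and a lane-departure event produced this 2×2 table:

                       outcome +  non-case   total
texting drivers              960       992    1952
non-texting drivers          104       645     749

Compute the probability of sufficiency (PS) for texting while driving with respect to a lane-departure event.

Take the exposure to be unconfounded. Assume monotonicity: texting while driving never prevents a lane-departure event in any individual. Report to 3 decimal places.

p₁ = P(outcome | exposed) = 960/1952 = 0.4918
p₀ = P(outcome | unexposed) = 104/749 = 0.13885
Under exogeneity and monotonicity, PS = (p₁ − p₀)/(1 − p₀).
PS = (0.4918 − 0.13885) / 0.86115 ≈ 0.4099

PS ≈ 0.410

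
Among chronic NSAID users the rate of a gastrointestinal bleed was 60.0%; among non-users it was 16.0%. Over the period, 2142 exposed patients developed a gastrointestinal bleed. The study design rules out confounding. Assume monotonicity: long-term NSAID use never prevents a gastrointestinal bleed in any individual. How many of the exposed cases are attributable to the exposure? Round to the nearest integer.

about 1571 cases

p₁ = 0.6, p₀ = 0.16.
PN = (p₁ − p₀)/p₁ = (0.6 − 0.16) / 0.6 ≈ 0.73333.
Attributable cases ≈ PN × (exposed cases) = 0.73333 × 2142 ≈ 1570.80.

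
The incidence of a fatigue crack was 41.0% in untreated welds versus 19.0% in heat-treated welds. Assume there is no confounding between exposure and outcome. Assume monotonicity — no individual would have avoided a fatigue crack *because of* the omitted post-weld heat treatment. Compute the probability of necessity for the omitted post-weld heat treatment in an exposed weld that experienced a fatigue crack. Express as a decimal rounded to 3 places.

p₁ = 0.41, p₀ = 0.19.
Under exogeneity and monotonicity, PN = (p₁ − p₀) / p₁.
PN = (0.41 − 0.19) / 0.41 = 0.22 / 0.41 ≈ 0.5366

PN ≈ 0.537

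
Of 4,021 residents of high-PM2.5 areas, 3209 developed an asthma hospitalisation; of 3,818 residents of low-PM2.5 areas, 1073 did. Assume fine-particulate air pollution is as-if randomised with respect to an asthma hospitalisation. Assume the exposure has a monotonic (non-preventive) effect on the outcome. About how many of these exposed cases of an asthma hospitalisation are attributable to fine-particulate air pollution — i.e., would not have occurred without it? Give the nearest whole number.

about 2079 cases

p₁ = P(outcome | exposed) = 3209/4021 = 0.79806
p₀ = P(outcome | unexposed) = 1073/3818 = 0.28104
PN = (p₁ − p₀)/p₁ = (0.79806 − 0.28104) / 0.79806 ≈ 0.64785.
Attributable cases ≈ PN × (exposed cases) = 0.64785 × 3209 ≈ 2078.95.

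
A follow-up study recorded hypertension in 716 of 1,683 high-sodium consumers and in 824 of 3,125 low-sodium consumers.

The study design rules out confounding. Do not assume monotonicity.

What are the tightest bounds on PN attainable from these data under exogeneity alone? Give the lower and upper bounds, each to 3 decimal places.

p₁ = P(outcome | exposed) = 716/1683 = 0.42543
p₀ = P(outcome | unexposed) = 824/3125 = 0.26368
Under exogeneity alone the bounds on PN are max{0,(p₁−p₀)/p₁} ≤ PN ≤ min{1,(1−p₀)/p₁}.
  lower = (p₁ − p₀)/p₁ = 0.16175 / 0.42543 ≈ 0.3802
  upper = min{1, (1 − p₀)/p₁} = 0.73632 / 0.42543 ≈ 1.7308 → capped at 1

0.380 ≤ PN ≤ 1.000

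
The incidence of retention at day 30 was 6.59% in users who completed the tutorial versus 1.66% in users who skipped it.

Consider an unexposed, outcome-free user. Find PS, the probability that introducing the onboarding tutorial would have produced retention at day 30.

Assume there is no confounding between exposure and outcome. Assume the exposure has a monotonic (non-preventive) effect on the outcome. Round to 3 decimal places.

p₁ = 0.0659, p₀ = 0.0166.
Under exogeneity and monotonicity, PS = (p₁ − p₀) / (1 − p₀).
PS = (0.0659 − 0.0166) / (1 − 0.0166) = 0.0493 / 0.9834 ≈ 0.0501

PS ≈ 0.050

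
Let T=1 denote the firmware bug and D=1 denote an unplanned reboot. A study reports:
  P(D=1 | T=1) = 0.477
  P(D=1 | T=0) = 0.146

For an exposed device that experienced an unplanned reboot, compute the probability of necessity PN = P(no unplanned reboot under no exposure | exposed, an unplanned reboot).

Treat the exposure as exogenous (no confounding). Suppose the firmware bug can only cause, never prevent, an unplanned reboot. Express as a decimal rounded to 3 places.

PN ≈ 0.694

Let p₁ = 0.477, p₀ = 0.146.
Under exogeneity and monotonicity, PN = (p₁ − p₀) / p₁.
PN = (0.477 − 0.146) / 0.477 = 0.331 / 0.477 ≈ 0.6939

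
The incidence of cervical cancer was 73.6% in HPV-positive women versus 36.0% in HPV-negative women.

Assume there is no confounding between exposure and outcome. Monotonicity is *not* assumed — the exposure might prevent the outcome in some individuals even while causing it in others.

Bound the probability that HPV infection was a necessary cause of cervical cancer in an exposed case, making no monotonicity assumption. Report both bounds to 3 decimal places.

0.511 ≤ PN ≤ 0.870

p₁ = 0.736, p₀ = 0.36.
Under exogeneity alone the bounds on PN are max{0,(p₁−p₀)/p₁} ≤ PN ≤ min{1,(1−p₀)/p₁}.
  lower = (p₁ − p₀)/p₁ = 0.376 / 0.736 ≈ 0.5109
  upper = min{1, (1 − p₀)/p₁} = 0.64 / 0.736 ≈ 0.8696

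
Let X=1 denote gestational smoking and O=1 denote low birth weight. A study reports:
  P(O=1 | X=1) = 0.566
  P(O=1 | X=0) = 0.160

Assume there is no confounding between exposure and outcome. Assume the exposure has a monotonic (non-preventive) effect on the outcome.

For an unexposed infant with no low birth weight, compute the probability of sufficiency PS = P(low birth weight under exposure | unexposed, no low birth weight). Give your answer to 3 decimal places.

Let p₁ = 0.566, p₀ = 0.16.
Under exogeneity and monotonicity, PS = (p₁ − p₀) / (1 − p₀).
PS = (0.566 − 0.16) / (1 − 0.16) = 0.406 / 0.84 ≈ 0.4833

PS ≈ 0.483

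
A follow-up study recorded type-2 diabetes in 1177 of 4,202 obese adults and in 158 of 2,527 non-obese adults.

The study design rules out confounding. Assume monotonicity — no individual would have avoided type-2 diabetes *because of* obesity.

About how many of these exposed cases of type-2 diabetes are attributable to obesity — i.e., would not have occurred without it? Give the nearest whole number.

about 914 cases

p₁ = P(outcome | exposed) = 1177/4202 = 0.2801
p₀ = P(outcome | unexposed) = 158/2527 = 0.062525
PN = (p₁ − p₀)/p₁ = (0.2801 − 0.062525) / 0.2801 ≈ 0.77678.
Attributable cases ≈ PN × (exposed cases) = 0.77678 × 1177 ≈ 914.27.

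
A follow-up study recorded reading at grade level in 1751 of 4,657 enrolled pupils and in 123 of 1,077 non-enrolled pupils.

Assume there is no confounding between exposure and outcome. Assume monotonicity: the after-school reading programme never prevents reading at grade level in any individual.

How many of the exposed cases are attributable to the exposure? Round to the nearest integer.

p₁ = P(outcome | exposed) = 1751/4657 = 0.37599
p₀ = P(outcome | unexposed) = 123/1077 = 0.11421
PN = (p₁ − p₀)/p₁ = (0.37599 − 0.11421) / 0.37599 ≈ 0.69625.
Attributable cases ≈ PN × (exposed cases) = 0.69625 × 1751 ≈ 1219.14.

about 1219 cases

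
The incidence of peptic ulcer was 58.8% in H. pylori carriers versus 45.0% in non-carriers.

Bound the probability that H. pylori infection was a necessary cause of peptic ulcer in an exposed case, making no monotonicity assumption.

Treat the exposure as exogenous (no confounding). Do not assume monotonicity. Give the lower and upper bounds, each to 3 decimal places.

0.235 ≤ PN ≤ 0.935

p₁ = 0.588, p₀ = 0.45.
Under exogeneity alone the bounds on PN are max{0,(p₁−p₀)/p₁} ≤ PN ≤ min{1,(1−p₀)/p₁}.
  lower = (p₁ − p₀)/p₁ = 0.138 / 0.588 ≈ 0.2347
  upper = min{1, (1 − p₀)/p₁} = 0.55 / 0.588 ≈ 0.9354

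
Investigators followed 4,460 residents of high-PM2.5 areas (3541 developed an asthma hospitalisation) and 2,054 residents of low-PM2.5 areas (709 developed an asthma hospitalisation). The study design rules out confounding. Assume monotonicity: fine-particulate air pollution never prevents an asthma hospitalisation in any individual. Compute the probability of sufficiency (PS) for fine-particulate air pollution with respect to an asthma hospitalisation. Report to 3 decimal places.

PS ≈ 0.685

p₁ = P(outcome | exposed) = 3541/4460 = 0.79395
p₀ = P(outcome | unexposed) = 709/2054 = 0.34518
Under exogeneity and monotonicity, PS = (p₁ − p₀) / (1 − p₀).
PS = (0.79395 − 0.34518) / (1 − 0.34518) = 0.44877 / 0.65482 ≈ 0.6853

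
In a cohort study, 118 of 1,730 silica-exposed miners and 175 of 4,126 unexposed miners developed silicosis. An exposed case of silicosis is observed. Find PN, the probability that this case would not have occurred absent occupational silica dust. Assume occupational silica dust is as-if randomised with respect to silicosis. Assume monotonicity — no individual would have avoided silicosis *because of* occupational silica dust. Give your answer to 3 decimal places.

p₁ = P(outcome | exposed) = 118/1730 = 0.068208
p₀ = P(outcome | unexposed) = 175/4126 = 0.042414
Under exogeneity and monotonicity, PN = (p₁ − p₀) / p₁.
PN = (0.068208 − 0.042414) / 0.068208 = 0.025794 / 0.068208 ≈ 0.3782

PN ≈ 0.378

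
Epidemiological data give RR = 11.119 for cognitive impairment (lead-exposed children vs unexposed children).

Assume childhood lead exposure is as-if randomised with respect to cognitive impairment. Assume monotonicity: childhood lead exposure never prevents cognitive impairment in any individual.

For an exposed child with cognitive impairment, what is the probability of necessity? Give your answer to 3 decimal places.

Under exogeneity and monotonicity, PN = (RR − 1) / RR = 1 − 1/RR.
PN = (11.119 − 1) / 11.119 = 10.12 / 11.119 ≈ 0.9101

PN ≈ 0.910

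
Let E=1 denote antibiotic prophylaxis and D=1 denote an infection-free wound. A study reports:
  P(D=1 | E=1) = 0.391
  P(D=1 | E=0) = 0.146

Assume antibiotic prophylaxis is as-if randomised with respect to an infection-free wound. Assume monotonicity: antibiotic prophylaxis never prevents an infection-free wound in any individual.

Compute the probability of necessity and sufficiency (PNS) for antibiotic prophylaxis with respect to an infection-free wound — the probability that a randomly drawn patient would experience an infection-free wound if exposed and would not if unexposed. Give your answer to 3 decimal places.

Let p₁ = 0.391, p₀ = 0.146.
Under exogeneity and monotonicity, PNS = p₁ − p₀.
PNS = 0.391 − 0.146 = 0.245

PNS ≈ 0.245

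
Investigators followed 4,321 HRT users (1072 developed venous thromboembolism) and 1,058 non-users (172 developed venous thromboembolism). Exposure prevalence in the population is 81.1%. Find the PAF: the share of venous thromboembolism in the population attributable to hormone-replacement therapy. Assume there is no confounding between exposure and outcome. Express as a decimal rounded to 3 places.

p₁ = P(outcome | exposed) = 1072/4321 = 0.24809
p₀ = P(outcome | unexposed) = 172/1058 = 0.16257
Overall risk P(Y=1) = π·p₁ + (1−π)·p₀ = 0.811×0.24809 + 0.189×0.16257 = 0.23193.
Under exogeneity, PAF = [P(Y=1) − p₀] / P(Y=1).
PAF = (0.23193 − 0.16257) / 0.23193 ≈ 0.2990

PAF ≈ 0.299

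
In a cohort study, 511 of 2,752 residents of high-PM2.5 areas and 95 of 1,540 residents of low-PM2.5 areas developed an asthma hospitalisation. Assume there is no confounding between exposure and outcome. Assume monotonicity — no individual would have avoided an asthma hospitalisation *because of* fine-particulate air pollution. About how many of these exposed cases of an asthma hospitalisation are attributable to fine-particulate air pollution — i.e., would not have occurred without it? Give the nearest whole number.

about 341 cases

p₁ = P(outcome | exposed) = 511/2752 = 0.18568
p₀ = P(outcome | unexposed) = 95/1540 = 0.061688
PN = (p₁ − p₀)/p₁ = (0.18568 − 0.061688) / 0.18568 ≈ 0.66778.
Attributable cases ≈ PN × (exposed cases) = 0.66778 × 511 ≈ 341.23.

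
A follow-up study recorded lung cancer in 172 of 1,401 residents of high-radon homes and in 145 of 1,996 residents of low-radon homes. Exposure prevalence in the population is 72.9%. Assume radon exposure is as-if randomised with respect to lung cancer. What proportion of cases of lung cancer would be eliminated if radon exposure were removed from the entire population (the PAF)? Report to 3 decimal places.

PAF ≈ 0.335

p₁ = P(outcome | exposed) = 172/1401 = 0.12277
p₀ = P(outcome | unexposed) = 145/1996 = 0.072645
Overall risk P(Y=1) = π·p₁ + (1−π)·p₀ = 0.729×0.12277 + 0.271×0.072645 = 0.10919.
Under exogeneity, PAF = [P(Y=1) − p₀] / P(Y=1).
PAF = (0.10919 − 0.072645) / 0.10919 ≈ 0.3347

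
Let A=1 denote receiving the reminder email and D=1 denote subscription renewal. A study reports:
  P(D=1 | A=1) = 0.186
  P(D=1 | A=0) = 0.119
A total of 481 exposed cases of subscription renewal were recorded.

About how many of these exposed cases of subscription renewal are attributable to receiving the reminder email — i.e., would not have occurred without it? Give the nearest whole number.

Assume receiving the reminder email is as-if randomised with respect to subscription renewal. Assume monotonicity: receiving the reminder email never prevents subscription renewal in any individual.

Let p₁ = 0.186, p₀ = 0.119.
PN = (p₁ − p₀)/p₁ = (0.186 − 0.119) / 0.186 ≈ 0.36022.
Attributable cases ≈ PN × (exposed cases) = 0.36022 × 481 ≈ 173.26.

about 173 cases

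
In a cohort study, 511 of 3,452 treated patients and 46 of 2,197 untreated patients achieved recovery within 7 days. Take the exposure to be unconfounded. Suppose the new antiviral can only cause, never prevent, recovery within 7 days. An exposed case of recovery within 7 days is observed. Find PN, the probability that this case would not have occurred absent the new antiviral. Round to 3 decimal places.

p₁ = P(outcome | exposed) = 511/3452 = 0.14803
p₀ = P(outcome | unexposed) = 46/2197 = 0.020938
Under exogeneity and monotonicity, PN = (p₁ − p₀) / p₁.
PN = (0.14803 − 0.020938) / 0.14803 = 0.12709 / 0.14803 ≈ 0.8586

PN ≈ 0.859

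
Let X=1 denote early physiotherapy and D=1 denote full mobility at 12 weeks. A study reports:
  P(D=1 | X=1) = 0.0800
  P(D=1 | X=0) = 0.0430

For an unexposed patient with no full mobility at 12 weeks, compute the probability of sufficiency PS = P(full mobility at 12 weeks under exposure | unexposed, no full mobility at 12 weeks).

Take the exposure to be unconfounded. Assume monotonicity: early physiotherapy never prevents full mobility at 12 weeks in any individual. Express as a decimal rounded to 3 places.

PS ≈ 0.039

Let p₁ = 0.08, p₀ = 0.043.
Under exogeneity and monotonicity, PS = (p₁ − p₀) / (1 − p₀).
PS = (0.08 − 0.043) / (1 − 0.043) = 0.037 / 0.957 ≈ 0.0387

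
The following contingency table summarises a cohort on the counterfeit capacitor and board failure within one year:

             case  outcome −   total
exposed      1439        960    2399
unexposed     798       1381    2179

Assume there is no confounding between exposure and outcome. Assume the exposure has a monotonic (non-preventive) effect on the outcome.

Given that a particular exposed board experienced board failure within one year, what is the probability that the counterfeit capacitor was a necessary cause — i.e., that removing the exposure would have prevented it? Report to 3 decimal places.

PN ≈ 0.389

p₁ = P(outcome | exposed) = 1439/2399 = 0.59983
p₀ = P(outcome | unexposed) = 798/2179 = 0.36622
Under exogeneity and monotonicity, PN = (p₁ − p₀) / p₁.
PN = (0.59983 − 0.36622) / 0.59983 = 0.23361 / 0.59983 ≈ 0.3895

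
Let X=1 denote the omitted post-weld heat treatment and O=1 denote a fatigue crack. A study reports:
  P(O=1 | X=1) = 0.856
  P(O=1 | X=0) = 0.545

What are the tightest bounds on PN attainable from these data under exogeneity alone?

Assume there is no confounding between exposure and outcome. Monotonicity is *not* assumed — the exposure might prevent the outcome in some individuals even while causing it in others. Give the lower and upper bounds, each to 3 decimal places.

0.363 ≤ PN ≤ 0.532

Let p₁ = 0.856, p₀ = 0.545.
Under exogeneity alone the bounds on PN are max{0,(p₁−p₀)/p₁} ≤ PN ≤ min{1,(1−p₀)/p₁}.
  lower = (p₁ − p₀)/p₁ = 0.311 / 0.856 ≈ 0.3633
  upper = min{1, (1 − p₀)/p₁} = 0.455 / 0.856 ≈ 0.5315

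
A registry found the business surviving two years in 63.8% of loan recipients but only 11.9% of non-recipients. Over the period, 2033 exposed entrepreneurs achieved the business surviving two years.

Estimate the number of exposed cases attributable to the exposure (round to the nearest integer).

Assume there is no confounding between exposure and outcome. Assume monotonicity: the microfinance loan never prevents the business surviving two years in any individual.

about 1654 cases

p₁ = 0.638, p₀ = 0.119.
PN = (p₁ − p₀)/p₁ = (0.638 − 0.119) / 0.638 ≈ 0.81348.
Attributable cases ≈ PN × (exposed cases) = 0.81348 × 2033 ≈ 1653.80.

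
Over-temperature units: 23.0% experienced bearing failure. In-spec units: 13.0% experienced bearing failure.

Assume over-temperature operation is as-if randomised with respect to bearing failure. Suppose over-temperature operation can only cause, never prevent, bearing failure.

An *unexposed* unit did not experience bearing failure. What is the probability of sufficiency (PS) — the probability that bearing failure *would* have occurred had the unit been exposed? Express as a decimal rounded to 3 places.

p₁ = 0.23, p₀ = 0.13.
Under exogeneity and monotonicity, PS = (p₁ − p₀) / (1 − p₀).
PS = (0.23 − 0.13) / (1 − 0.13) = 0.1 / 0.87 ≈ 0.1149

PS ≈ 0.115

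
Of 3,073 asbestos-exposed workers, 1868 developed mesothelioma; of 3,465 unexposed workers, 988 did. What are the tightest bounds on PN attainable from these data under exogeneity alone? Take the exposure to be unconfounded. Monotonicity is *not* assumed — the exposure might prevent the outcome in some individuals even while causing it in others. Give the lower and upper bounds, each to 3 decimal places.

p₁ = P(outcome | exposed) = 1868/3073 = 0.60788
p₀ = P(outcome | unexposed) = 988/3465 = 0.28514
Under exogeneity alone the bounds on PN are max{0,(p₁−p₀)/p₁} ≤ PN ≤ min{1,(1−p₀)/p₁}.
  lower = (p₁ − p₀)/p₁ = 0.32274 / 0.60788 ≈ 0.5309
  upper = min{1, (1 − p₀)/p₁} = 0.71486 / 0.60788 ≈ 1.1760 → capped at 1

0.531 ≤ PN ≤ 1.000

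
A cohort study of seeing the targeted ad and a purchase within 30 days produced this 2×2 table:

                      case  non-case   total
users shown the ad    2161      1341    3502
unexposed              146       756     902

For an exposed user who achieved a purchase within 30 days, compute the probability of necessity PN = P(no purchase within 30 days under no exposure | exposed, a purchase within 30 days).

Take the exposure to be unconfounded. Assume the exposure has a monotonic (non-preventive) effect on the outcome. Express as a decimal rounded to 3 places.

p₁ = P(outcome | exposed) = 2161/3502 = 0.61708
p₀ = P(outcome | unexposed) = 146/902 = 0.16186
Under exogeneity and monotonicity, PN = (p₁ − p₀)/p₁.
PN = (0.61708 − 0.16186) / 0.61708 ≈ 0.7377

PN ≈ 0.738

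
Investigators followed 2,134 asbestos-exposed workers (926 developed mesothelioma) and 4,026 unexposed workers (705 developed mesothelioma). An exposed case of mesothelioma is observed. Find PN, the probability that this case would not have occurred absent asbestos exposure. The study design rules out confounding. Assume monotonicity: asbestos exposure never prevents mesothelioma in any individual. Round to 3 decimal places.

PN ≈ 0.596

p₁ = P(outcome | exposed) = 926/2134 = 0.43393
p₀ = P(outcome | unexposed) = 705/4026 = 0.17511
Under exogeneity and monotonicity, PN = (p₁ − p₀) / p₁.
PN = (0.43393 − 0.17511) / 0.43393 = 0.25882 / 0.43393 ≈ 0.5964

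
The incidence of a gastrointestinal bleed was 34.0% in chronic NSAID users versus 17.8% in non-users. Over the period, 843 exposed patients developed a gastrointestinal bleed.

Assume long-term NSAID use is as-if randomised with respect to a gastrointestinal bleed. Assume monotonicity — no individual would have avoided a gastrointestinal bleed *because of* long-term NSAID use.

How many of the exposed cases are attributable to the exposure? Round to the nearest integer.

about 402 cases

p₁ = 0.34, p₀ = 0.178.
PN = (p₁ − p₀)/p₁ = (0.34 − 0.178) / 0.34 ≈ 0.47647.
Attributable cases ≈ PN × (exposed cases) = 0.47647 × 843 ≈ 401.66.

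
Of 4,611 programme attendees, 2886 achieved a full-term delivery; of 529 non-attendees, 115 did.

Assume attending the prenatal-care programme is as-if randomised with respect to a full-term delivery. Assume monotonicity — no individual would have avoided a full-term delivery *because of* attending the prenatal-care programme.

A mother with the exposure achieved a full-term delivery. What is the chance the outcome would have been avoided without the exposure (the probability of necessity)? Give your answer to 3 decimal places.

p₁ = P(outcome | exposed) = 2886/4611 = 0.62589
p₀ = P(outcome | unexposed) = 115/529 = 0.21739
Under exogeneity and monotonicity, PN = (p₁ − p₀) / p₁.
PN = (0.62589 − 0.21739) / 0.62589 = 0.4085 / 0.62589 ≈ 0.6527

PN ≈ 0.653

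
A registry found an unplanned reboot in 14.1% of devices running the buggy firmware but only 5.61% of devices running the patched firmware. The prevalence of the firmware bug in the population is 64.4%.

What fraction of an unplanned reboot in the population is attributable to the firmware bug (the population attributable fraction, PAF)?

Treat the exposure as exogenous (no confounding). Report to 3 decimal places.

p₁ = 0.141, p₀ = 0.0561.
Overall risk P(Y=1) = π·p₁ + (1−π)·p₀ = 0.644×0.141 + 0.356×0.0561 = 0.11078.
Under exogeneity, PAF = [P(Y=1) − p₀] / P(Y=1).
PAF = (0.11078 − 0.0561) / 0.11078 ≈ 0.4936

PAF ≈ 0.494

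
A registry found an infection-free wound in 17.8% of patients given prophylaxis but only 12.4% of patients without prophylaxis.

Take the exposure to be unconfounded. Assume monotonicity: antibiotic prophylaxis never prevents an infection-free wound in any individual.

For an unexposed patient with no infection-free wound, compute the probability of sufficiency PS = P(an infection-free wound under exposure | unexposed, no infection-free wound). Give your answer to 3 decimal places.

p₁ = 0.178, p₀ = 0.124.
Under exogeneity and monotonicity, PS = (p₁ − p₀) / (1 − p₀).
PS = (0.178 − 0.124) / (1 − 0.124) = 0.054 / 0.876 ≈ 0.0616

PS ≈ 0.062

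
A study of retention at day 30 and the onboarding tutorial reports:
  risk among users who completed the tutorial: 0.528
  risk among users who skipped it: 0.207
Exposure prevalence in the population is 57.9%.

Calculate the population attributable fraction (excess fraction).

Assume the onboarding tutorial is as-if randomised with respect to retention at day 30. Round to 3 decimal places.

Let p₁ = 0.528, p₀ = 0.207.
Overall risk P(Y=1) = π·p₁ + (1−π)·p₀ = 0.579×0.528 + 0.421×0.207 = 0.39286.
Under exogeneity, PAF = [P(Y=1) − p₀] / P(Y=1).
PAF = (0.39286 − 0.207) / 0.39286 ≈ 0.4731

PAF ≈ 0.473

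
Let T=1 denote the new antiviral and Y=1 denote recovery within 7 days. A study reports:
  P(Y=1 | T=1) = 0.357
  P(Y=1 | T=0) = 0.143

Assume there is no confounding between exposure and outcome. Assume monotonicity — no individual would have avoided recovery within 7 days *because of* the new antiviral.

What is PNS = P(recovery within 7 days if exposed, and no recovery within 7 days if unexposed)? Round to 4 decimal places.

PNS ≈ 0.2140

Let p₁ = 0.357, p₀ = 0.143.
Under exogeneity and monotonicity, PNS = p₁ − p₀.
PNS = 0.357 − 0.143 = 0.214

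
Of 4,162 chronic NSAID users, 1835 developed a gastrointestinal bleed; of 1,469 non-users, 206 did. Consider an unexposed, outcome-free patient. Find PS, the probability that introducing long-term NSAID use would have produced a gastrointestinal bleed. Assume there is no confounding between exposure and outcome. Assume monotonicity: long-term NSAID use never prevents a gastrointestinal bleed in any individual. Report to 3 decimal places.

PS ≈ 0.350

p₁ = P(outcome | exposed) = 1835/4162 = 0.44089
p₀ = P(outcome | unexposed) = 206/1469 = 0.14023
Under exogeneity and monotonicity, PS = (p₁ − p₀) / (1 − p₀).
PS = (0.44089 − 0.14023) / (1 − 0.14023) = 0.30066 / 0.85977 ≈ 0.3497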